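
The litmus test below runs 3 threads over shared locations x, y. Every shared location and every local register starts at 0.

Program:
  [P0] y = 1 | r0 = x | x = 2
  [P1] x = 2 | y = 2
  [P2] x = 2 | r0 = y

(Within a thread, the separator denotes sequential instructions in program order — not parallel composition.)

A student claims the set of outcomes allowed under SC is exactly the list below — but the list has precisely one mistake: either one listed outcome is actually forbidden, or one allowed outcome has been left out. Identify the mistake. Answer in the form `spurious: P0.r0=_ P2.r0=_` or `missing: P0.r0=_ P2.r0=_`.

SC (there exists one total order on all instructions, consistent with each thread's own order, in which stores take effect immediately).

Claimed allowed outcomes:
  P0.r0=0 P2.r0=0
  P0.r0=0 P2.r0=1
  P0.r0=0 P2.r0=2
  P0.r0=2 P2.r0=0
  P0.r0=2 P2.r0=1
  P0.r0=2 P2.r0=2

spurious: P0.r0=0 P2.r0=0

outcome vector order: (P0.r0,P2.r0)
under SC → (0,1); (0,2); (2,0); (2,1); (2,2)
claimed∖SC = {(0,0)}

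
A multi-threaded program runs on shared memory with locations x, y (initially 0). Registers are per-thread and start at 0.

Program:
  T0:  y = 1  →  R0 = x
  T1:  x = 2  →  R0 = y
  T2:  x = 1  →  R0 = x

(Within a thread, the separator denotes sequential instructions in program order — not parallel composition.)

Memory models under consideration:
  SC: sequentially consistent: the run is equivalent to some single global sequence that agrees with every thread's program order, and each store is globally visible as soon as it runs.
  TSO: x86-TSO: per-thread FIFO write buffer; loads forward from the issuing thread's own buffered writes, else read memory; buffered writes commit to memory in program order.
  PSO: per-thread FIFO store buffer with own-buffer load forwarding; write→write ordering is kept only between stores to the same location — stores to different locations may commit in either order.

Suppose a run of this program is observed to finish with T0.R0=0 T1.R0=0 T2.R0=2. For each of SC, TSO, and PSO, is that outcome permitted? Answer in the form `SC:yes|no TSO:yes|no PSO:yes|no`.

SC:no TSO:yes PSO:yes

outcome vector order: (T0.R0,T1.R0,T2.R0)
SC: 9 outcomes — {<0 1 1> <0 1 2> <1 0 1> <1 1 1> <1 1 2> <2 0 1> <2 0 2> <2 1 1> <2 1 2>}
TSO: 12 outcomes — {<0 0 1> <0 0 2> <0 1 1> <0 1 2> <1 0 1> <1 0 2> <1 1 1> <1 1 2> <2 0 1> <2 0 2> <2 1 1> <2 1 2>}
PSO: 12 outcomes — {<0 0 1> <0 0 2> <0 1 1> <0 1 2> <1 0 1> <1 0 2> <1 1 1> <1 1 2> <2 0 1> <2 0 2> <2 1 1> <2 1 2>}
target <0 0 2> ∈ {TSO,PSO}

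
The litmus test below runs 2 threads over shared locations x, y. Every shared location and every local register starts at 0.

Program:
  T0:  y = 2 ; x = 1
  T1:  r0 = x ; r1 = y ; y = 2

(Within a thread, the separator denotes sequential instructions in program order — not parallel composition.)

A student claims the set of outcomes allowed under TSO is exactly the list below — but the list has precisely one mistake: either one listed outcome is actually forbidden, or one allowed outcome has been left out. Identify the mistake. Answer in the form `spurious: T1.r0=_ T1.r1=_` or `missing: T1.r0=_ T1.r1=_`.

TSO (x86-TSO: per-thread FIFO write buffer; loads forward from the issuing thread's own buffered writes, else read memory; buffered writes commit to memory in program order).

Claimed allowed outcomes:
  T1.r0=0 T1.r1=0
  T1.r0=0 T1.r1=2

missing: T1.r0=1 T1.r1=2

outcome vector order: (T1.r0,T1.r1)
[TSO] allowed = {00, 02, 12}
TSO∖claimed = {12}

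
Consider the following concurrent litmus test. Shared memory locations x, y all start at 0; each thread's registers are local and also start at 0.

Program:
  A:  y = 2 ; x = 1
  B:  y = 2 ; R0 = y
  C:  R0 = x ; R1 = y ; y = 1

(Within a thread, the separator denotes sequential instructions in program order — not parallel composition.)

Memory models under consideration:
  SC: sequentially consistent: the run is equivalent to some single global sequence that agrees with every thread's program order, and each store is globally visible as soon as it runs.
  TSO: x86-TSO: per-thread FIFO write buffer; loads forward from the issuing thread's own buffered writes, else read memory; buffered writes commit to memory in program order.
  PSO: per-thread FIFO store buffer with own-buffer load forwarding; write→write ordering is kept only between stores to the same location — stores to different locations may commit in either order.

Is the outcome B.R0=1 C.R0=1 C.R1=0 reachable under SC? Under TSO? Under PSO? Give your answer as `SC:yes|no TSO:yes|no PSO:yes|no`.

SC:no TSO:no PSO:yes

outcome vector order: (B.R0,C.R0,C.R1)
under SC → (1,0,0) (1,0,2) (1,1,2) (2,0,0) (2,0,2) (2,1,2)
under TSO → (1,0,0) (1,0,2) (1,1,2) (2,0,0) (2,0,2) (2,1,2)
under PSO → (1,0,0) (1,0,2) (1,1,0) (1,1,2) (2,0,0) (2,0,2) (2,1,0) (2,1,2)
target (1,1,0) ∈ {PSO}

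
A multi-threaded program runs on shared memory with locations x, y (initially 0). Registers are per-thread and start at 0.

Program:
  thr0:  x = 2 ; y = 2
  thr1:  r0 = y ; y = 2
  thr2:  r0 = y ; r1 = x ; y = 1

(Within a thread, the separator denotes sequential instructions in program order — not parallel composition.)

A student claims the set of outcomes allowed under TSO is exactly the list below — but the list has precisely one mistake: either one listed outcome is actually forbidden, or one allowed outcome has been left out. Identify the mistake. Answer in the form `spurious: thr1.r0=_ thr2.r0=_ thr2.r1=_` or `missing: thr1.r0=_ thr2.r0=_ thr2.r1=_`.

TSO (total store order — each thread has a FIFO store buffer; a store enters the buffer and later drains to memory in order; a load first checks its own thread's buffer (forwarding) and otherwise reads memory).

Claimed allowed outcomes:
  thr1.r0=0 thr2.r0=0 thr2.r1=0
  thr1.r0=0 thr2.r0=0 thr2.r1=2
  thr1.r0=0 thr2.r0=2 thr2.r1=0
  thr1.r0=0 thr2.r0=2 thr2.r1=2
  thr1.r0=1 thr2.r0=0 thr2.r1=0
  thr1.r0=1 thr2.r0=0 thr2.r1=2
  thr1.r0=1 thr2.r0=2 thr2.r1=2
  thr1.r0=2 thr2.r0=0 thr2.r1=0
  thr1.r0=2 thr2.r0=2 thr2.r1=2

outcome vector order: (thr1.r0,thr2.r0,thr2.r1)
TSO (10): <0 0 0>, <0 0 2>, <0 2 0>, <0 2 2>, <1 0 0>, <1 0 2>, <1 2 2>, <2 0 0>, <2 0 2>, <2 2 2>
TSO∖claimed = {<2 0 2>}

missing: thr1.r0=2 thr2.r0=0 thr2.r1=2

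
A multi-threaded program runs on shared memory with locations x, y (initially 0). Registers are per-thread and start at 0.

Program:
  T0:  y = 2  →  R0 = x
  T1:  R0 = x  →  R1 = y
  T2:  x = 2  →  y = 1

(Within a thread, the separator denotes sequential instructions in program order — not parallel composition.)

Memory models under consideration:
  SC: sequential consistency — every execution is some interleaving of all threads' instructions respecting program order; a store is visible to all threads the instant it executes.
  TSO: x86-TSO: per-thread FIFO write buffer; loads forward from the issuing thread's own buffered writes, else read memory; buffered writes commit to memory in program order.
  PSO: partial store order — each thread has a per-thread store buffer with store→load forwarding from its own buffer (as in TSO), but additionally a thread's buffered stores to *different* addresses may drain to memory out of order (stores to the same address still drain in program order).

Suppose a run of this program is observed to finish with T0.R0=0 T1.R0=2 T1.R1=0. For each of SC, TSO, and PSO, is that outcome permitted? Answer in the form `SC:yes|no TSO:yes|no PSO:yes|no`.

SC:no TSO:yes PSO:yes

outcome vector order: (T0.R0,T1.R0,T1.R1)
[SC] allowed = {(0,0,0); (0,0,1); (0,0,2); (0,2,1); (0,2,2); (2,0,0); (2,0,1); (2,0,2); (2,2,0); (2,2,1); (2,2,2)}
[TSO] allowed = {(0,0,0); (0,0,1); (0,0,2); (0,2,0); (0,2,1); (0,2,2); (2,0,0); (2,0,1); (2,0,2); (2,2,0); (2,2,1); (2,2,2)}
[PSO] allowed = {(0,0,0); (0,0,1); (0,0,2); (0,2,0); (0,2,1); (0,2,2); (2,0,0); (2,0,1); (2,0,2); (2,2,0); (2,2,1); (2,2,2)}
target (0,2,0) ∈ {TSO,PSO}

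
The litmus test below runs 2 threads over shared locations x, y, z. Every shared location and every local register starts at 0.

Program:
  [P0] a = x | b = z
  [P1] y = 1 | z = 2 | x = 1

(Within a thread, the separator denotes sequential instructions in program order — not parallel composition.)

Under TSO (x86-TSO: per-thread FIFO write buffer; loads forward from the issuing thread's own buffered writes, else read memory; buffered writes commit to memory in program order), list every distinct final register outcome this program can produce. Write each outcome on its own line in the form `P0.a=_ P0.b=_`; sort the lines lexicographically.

P0.a=0 P0.b=0
P0.a=0 P0.b=2
P0.a=1 P0.b=2

outcome vector order: (P0.a,P0.b)
|TSO outcomes| = 3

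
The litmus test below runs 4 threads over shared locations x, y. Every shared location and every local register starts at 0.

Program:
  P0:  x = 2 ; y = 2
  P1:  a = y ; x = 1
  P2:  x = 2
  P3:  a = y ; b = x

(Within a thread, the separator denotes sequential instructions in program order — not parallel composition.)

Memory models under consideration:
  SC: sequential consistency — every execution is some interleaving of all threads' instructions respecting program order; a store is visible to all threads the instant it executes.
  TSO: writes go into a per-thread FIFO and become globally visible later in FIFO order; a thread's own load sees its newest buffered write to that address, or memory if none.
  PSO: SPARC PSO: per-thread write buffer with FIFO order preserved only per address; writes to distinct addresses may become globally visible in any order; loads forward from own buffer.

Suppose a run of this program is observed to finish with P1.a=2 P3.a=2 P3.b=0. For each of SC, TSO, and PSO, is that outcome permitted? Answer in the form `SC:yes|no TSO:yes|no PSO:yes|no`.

SC:no TSO:no PSO:yes

outcome vector order: (P1.a,P3.a,P3.b)
SC: 10 outcomes — {<0 0 0>, <0 0 1>, <0 0 2>, <0 2 1>, <0 2 2>, <2 0 0>, <2 0 1>, <2 0 2>, <2 2 1>, <2 2 2>}
TSO: 10 outcomes — {<0 0 0>, <0 0 1>, <0 0 2>, <0 2 1>, <0 2 2>, <2 0 0>, <2 0 1>, <2 0 2>, <2 2 1>, <2 2 2>}
PSO: 12 outcomes — {<0 0 0>, <0 0 1>, <0 0 2>, <0 2 0>, <0 2 1>, <0 2 2>, <2 0 0>, <2 0 1>, <2 0 2>, <2 2 0>, <2 2 1>, <2 2 2>}
target <2 2 0> ∈ {PSO}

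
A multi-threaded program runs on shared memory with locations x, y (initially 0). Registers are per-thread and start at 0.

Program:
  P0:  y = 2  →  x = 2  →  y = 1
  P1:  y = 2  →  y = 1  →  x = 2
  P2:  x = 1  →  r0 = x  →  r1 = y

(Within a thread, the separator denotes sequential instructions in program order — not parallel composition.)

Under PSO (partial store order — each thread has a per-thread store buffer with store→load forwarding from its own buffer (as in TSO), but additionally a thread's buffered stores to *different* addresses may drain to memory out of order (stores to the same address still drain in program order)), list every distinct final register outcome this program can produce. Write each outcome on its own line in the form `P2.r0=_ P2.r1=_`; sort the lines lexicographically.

P2.r0=1 P2.r1=0
P2.r0=1 P2.r1=1
P2.r0=1 P2.r1=2
P2.r0=2 P2.r1=0
P2.r0=2 P2.r1=1
P2.r0=2 P2.r1=2

outcome vector order: (P2.r0,P2.r1)
|PSO outcomes| = 6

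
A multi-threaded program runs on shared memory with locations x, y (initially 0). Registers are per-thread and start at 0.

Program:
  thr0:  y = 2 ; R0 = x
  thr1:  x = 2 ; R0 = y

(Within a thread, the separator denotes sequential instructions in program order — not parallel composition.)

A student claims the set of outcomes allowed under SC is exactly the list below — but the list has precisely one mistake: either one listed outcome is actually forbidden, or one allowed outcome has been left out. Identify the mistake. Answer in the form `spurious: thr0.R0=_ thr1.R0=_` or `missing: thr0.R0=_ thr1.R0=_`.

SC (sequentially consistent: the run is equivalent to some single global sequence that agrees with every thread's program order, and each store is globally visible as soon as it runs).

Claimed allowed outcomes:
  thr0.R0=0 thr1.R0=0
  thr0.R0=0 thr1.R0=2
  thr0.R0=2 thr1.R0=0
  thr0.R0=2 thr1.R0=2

spurious: thr0.R0=0 thr1.R0=0

outcome vector order: (thr0.R0,thr1.R0)
SC (3): (0,2) (2,0) (2,2)
claimed∖SC = {(0,0)}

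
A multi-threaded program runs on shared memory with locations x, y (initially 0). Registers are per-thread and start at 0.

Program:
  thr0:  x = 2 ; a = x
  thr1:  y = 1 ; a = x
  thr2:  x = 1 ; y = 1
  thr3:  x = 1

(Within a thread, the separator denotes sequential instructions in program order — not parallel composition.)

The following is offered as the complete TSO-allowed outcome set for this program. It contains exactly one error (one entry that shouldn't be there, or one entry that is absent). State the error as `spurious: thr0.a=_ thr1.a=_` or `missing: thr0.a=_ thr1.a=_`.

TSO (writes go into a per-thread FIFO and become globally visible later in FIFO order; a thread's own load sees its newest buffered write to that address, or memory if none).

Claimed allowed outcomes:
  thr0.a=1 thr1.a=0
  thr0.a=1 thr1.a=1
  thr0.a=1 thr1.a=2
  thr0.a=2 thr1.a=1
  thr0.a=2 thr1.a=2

missing: thr0.a=2 thr1.a=0

outcome vector order: (thr0.a,thr1.a)
TSO: 6 outcomes — {1/0; 1/1; 1/2; 2/0; 2/1; 2/2}
TSO∖claimed = {2/0}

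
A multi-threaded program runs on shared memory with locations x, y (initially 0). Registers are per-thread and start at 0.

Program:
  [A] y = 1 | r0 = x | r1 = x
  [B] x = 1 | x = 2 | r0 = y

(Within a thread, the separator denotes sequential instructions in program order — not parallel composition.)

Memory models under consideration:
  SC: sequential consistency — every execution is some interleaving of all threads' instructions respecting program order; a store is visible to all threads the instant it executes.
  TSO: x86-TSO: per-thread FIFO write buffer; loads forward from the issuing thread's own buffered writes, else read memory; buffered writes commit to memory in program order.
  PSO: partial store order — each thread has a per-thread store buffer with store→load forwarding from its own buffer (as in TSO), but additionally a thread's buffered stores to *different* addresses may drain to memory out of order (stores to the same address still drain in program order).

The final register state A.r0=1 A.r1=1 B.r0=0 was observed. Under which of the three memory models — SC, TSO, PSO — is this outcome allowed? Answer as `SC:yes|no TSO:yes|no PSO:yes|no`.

SC:no TSO:yes PSO:yes

outcome vector order: (A.r0,A.r1,B.r0)
under SC → <0 0 1> <0 1 1> <0 2 1> <1 1 1> <1 2 1> <2 2 0> <2 2 1>
under TSO → <0 0 0> <0 0 1> <0 1 0> <0 1 1> <0 2 0> <0 2 1> <1 1 0> <1 1 1> <1 2 0> <1 2 1> <2 2 0> <2 2 1>
under PSO → <0 0 0> <0 0 1> <0 1 0> <0 1 1> <0 2 0> <0 2 1> <1 1 0> <1 1 1> <1 2 0> <1 2 1> <2 2 0> <2 2 1>
target <1 1 0> ∈ {TSO,PSO}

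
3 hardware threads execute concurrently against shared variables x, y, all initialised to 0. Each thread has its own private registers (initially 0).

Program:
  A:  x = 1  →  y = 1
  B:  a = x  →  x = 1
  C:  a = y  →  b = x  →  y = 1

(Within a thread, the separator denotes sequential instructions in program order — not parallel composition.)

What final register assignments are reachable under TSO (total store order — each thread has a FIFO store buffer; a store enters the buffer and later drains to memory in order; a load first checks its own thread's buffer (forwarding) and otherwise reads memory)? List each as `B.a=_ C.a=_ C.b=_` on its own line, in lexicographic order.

B.a=0 C.a=0 C.b=0
B.a=0 C.a=0 C.b=1
B.a=0 C.a=1 C.b=1
B.a=1 C.a=0 C.b=0
B.a=1 C.a=0 C.b=1
B.a=1 C.a=1 C.b=1

outcome vector order: (B.a,C.a,C.b)
|TSO outcomes| = 6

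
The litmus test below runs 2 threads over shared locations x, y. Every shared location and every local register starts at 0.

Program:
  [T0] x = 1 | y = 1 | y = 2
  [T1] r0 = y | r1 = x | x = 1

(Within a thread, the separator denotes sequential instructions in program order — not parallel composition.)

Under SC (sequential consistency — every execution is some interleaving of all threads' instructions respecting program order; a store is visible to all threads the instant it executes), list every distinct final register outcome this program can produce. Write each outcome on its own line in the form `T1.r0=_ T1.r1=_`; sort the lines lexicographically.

T1.r0=0 T1.r1=0
T1.r0=0 T1.r1=1
T1.r0=1 T1.r1=1
T1.r0=2 T1.r1=1

outcome vector order: (T1.r0,T1.r1)
|SC outcomes| = 4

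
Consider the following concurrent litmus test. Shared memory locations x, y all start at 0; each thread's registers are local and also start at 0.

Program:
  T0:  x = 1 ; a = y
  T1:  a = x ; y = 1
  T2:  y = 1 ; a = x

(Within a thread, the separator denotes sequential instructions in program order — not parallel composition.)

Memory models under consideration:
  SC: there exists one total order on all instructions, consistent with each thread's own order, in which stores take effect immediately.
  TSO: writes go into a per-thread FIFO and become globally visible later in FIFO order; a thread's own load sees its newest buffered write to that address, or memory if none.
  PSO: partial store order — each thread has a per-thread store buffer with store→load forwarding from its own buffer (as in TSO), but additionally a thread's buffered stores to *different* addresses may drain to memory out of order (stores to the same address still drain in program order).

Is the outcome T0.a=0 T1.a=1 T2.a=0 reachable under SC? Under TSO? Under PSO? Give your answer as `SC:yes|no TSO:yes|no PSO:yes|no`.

SC:no TSO:yes PSO:yes

outcome vector order: (T0.a,T1.a,T2.a)
[SC] allowed = {<0 0 1>; <0 1 1>; <1 0 0>; <1 0 1>; <1 1 0>; <1 1 1>}
[TSO] allowed = {<0 0 0>; <0 0 1>; <0 1 0>; <0 1 1>; <1 0 0>; <1 0 1>; <1 1 0>; <1 1 1>}
[PSO] allowed = {<0 0 0>; <0 0 1>; <0 1 0>; <0 1 1>; <1 0 0>; <1 0 1>; <1 1 0>; <1 1 1>}
target <0 1 0> ∈ {TSO,PSO}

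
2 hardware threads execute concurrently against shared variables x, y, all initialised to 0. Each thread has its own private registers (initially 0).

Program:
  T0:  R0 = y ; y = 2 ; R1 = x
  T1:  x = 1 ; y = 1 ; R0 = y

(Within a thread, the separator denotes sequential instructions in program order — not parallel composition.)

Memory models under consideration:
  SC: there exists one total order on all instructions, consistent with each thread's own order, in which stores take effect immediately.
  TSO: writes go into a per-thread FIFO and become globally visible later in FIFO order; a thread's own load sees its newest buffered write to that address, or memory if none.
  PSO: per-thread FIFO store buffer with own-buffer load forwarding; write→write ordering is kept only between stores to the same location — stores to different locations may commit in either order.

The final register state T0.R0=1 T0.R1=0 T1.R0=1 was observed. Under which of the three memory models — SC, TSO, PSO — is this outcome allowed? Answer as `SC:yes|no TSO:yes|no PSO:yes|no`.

SC:no TSO:no PSO:yes

outcome vector order: (T0.R0,T0.R1,T1.R0)
under SC → 0/0/1, 0/1/1, 0/1/2, 1/1/1, 1/1/2
under TSO → 0/0/1, 0/0/2, 0/1/1, 0/1/2, 1/1/1, 1/1/2
under PSO → 0/0/1, 0/0/2, 0/1/1, 0/1/2, 1/0/1, 1/0/2, 1/1/1, 1/1/2
target 1/0/1 ∈ {PSO}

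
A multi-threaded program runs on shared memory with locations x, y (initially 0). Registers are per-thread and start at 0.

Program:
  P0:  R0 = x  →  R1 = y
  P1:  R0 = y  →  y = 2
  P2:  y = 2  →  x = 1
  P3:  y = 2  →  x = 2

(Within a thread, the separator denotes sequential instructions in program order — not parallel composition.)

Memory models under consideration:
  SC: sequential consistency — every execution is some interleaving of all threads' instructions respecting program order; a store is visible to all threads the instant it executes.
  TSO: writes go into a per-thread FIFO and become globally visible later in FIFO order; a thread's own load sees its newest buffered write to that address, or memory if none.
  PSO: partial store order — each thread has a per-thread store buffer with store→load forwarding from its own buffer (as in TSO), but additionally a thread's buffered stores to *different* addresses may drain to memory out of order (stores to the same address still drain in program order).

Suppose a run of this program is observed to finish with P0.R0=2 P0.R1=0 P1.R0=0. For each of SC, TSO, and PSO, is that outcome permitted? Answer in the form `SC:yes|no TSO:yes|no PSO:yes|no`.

SC:no TSO:no PSO:yes

outcome vector order: (P0.R0,P0.R1,P1.R0)
SC (8): 0/0/0 0/0/2 0/2/0 0/2/2 1/2/0 1/2/2 2/2/0 2/2/2
TSO (8): 0/0/0 0/0/2 0/2/0 0/2/2 1/2/0 1/2/2 2/2/0 2/2/2
PSO (12): 0/0/0 0/0/2 0/2/0 0/2/2 1/0/0 1/0/2 1/2/0 1/2/2 2/0/0 2/0/2 2/2/0 2/2/2
target 2/0/0 ∈ {PSO}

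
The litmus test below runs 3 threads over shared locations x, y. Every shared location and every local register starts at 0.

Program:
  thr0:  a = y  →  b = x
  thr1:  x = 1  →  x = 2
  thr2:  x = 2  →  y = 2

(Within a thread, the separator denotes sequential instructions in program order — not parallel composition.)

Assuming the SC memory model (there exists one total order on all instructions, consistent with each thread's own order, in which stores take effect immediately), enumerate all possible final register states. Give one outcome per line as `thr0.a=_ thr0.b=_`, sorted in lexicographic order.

outcome vector order: (thr0.a,thr0.b)
|SC outcomes| = 5

thr0.a=0 thr0.b=0
thr0.a=0 thr0.b=1
thr0.a=0 thr0.b=2
thr0.a=2 thr0.b=1
thr0.a=2 thr0.b=2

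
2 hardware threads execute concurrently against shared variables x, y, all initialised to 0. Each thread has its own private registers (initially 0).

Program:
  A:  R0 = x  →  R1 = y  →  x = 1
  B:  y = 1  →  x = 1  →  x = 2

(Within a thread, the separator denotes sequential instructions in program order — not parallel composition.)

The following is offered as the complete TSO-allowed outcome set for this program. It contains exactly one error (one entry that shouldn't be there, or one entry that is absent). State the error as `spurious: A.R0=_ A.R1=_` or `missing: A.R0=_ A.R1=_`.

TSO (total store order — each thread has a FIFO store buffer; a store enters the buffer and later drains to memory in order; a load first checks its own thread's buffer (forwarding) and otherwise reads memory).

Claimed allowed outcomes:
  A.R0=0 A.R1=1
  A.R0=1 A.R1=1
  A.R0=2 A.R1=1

missing: A.R0=0 A.R1=0

outcome vector order: (A.R0,A.R1)
TSO (4): <0 0>; <0 1>; <1 1>; <2 1>
TSO∖claimed = {<0 0>}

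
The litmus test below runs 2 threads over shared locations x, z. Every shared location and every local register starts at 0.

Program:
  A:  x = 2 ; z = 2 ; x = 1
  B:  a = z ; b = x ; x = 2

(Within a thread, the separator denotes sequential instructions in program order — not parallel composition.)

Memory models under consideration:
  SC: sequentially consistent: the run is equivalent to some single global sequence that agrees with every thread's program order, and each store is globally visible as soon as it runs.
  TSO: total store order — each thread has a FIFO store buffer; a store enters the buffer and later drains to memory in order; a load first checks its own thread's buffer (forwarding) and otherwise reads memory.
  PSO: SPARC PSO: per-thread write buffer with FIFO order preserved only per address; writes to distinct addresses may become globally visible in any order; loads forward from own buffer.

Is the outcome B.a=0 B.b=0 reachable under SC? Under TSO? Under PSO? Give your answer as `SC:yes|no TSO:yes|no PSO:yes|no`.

outcome vector order: (B.a,B.b)
under SC → (0,0), (0,1), (0,2), (2,1), (2,2)
under TSO → (0,0), (0,1), (0,2), (2,1), (2,2)
under PSO → (0,0), (0,1), (0,2), (2,0), (2,1), (2,2)
target (0,0) ∈ {SC,TSO,PSO}

SC:yes TSO:yes PSO:yes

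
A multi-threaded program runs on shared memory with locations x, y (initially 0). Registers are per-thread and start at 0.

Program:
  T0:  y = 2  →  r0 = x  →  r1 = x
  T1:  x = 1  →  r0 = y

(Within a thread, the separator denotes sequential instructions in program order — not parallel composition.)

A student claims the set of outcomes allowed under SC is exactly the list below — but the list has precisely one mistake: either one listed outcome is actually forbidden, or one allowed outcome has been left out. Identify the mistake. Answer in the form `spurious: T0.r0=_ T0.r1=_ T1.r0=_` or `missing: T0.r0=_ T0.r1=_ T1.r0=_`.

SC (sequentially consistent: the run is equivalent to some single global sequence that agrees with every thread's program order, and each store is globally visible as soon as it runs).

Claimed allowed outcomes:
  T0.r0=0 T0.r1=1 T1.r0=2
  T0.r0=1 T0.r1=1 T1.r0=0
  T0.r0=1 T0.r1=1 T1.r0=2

missing: T0.r0=0 T0.r1=0 T1.r0=2

outcome vector order: (T0.r0,T0.r1,T1.r0)
SC: 4 outcomes — {002; 012; 110; 112}
SC∖claimed = {002}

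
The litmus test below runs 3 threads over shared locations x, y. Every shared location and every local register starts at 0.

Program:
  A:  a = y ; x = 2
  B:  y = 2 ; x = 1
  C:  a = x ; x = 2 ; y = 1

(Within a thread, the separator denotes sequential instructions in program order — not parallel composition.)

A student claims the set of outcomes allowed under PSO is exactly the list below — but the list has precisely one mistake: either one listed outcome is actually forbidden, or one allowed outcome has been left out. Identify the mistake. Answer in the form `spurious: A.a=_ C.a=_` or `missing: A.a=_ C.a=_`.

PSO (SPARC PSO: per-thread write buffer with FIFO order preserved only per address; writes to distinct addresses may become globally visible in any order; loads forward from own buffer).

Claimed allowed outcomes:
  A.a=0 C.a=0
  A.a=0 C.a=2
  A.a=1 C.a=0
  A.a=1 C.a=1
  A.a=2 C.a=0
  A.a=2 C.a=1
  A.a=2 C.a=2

missing: A.a=0 C.a=1

outcome vector order: (A.a,C.a)
[PSO] allowed = {<0 0> <0 1> <0 2> <1 0> <1 1> <2 0> <2 1> <2 2>}
PSO∖claimed = {<0 1>}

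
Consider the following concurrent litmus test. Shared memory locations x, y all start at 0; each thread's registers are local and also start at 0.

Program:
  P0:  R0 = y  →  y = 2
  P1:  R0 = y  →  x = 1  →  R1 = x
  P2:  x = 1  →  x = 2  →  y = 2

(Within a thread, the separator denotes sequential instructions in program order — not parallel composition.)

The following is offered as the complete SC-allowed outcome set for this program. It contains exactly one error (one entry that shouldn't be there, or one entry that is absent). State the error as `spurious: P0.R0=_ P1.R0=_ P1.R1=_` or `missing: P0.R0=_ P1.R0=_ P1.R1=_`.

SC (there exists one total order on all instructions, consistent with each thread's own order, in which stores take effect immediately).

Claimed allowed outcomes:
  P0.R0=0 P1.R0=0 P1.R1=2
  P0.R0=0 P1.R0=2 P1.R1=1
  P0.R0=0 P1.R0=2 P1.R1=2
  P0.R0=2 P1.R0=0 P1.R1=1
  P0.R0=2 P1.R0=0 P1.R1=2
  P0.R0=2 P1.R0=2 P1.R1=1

outcome vector order: (P0.R0,P1.R0,P1.R1)
SC (7): <0 0 1>, <0 0 2>, <0 2 1>, <0 2 2>, <2 0 1>, <2 0 2>, <2 2 1>
SC∖claimed = {<0 0 1>}

missing: P0.R0=0 P1.R0=0 P1.R1=1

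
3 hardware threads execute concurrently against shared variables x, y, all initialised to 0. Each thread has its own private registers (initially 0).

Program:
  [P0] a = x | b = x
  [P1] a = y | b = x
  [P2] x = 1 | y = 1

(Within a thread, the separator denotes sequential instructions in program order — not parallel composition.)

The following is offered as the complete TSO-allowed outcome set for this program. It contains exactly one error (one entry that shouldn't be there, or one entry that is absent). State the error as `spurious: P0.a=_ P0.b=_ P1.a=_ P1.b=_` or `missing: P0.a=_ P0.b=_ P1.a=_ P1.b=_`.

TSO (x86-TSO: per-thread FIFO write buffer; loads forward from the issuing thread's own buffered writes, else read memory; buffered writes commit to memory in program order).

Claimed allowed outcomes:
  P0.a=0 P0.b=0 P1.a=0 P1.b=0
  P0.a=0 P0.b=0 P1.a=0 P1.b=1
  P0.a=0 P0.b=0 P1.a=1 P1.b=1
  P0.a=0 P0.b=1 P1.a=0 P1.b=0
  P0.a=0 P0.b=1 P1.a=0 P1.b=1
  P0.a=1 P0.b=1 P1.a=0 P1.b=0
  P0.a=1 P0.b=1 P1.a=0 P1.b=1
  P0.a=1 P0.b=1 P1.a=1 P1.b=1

missing: P0.a=0 P0.b=1 P1.a=1 P1.b=1

outcome vector order: (P0.a,P0.b,P1.a,P1.b)
under TSO → (0,0,0,0) (0,0,0,1) (0,0,1,1) (0,1,0,0) (0,1,0,1) (0,1,1,1) (1,1,0,0) (1,1,0,1) (1,1,1,1)
TSO∖claimed = {(0,1,1,1)}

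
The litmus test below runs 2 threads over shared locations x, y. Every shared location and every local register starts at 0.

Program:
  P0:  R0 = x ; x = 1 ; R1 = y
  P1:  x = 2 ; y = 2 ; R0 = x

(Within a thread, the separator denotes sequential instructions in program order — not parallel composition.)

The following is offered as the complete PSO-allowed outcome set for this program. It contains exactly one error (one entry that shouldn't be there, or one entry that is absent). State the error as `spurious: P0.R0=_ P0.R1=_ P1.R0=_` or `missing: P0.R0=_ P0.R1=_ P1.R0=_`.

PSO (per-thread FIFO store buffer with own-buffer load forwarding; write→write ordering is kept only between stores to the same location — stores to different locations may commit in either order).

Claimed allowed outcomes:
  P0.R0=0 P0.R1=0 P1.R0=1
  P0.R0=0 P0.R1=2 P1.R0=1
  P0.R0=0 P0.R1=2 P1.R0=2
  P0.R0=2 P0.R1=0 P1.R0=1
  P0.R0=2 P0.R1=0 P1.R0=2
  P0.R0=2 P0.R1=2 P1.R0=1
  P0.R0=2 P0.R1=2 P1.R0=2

missing: P0.R0=0 P0.R1=0 P1.R0=2

outcome vector order: (P0.R0,P0.R1,P1.R0)
PSO (8): 001, 002, 021, 022, 201, 202, 221, 222
PSO∖claimed = {002}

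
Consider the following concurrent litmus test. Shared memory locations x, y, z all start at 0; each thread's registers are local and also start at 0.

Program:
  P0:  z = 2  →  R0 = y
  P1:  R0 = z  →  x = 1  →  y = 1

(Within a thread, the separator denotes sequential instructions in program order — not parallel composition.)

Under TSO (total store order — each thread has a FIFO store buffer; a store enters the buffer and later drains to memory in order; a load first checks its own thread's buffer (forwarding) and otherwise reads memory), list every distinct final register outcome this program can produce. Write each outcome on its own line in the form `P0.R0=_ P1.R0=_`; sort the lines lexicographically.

P0.R0=0 P1.R0=0
P0.R0=0 P1.R0=2
P0.R0=1 P1.R0=0
P0.R0=1 P1.R0=2

outcome vector order: (P0.R0,P1.R0)
|TSO outcomes| = 4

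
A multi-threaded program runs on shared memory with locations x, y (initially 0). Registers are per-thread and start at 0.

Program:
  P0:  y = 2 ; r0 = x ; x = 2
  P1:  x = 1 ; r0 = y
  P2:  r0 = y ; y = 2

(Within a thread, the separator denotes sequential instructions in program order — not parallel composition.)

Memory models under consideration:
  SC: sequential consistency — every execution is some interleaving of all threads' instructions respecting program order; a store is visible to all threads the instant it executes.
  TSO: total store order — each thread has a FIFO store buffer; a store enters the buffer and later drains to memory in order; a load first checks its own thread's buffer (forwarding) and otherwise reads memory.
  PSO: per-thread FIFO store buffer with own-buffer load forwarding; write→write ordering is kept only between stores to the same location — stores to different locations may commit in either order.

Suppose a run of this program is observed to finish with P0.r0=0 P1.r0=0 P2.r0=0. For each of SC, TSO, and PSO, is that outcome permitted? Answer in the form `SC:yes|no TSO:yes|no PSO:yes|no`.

outcome vector order: (P0.r0,P1.r0,P2.r0)
under SC → 0/2/0, 0/2/2, 1/0/0, 1/0/2, 1/2/0, 1/2/2
under TSO → 0/0/0, 0/0/2, 0/2/0, 0/2/2, 1/0/0, 1/0/2, 1/2/0, 1/2/2
under PSO → 0/0/0, 0/0/2, 0/2/0, 0/2/2, 1/0/0, 1/0/2, 1/2/0, 1/2/2
target 0/0/0 ∈ {TSO,PSO}

SC:no TSO:yes PSO:yes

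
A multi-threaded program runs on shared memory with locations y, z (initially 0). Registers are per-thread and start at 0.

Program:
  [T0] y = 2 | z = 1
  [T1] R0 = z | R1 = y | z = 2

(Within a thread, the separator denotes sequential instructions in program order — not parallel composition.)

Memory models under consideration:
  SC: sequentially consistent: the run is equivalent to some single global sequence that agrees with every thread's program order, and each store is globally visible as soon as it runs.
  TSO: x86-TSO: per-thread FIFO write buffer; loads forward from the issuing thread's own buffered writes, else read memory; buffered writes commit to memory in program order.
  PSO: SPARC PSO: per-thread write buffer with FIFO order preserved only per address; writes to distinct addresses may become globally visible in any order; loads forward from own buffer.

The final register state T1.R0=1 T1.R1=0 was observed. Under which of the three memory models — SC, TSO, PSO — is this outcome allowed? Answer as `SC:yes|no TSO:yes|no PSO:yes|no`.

outcome vector order: (T1.R0,T1.R1)
under SC → 0/0 0/2 1/2
under TSO → 0/0 0/2 1/2
under PSO → 0/0 0/2 1/0 1/2
target 1/0 ∈ {PSO}

SC:no TSO:no PSO:yes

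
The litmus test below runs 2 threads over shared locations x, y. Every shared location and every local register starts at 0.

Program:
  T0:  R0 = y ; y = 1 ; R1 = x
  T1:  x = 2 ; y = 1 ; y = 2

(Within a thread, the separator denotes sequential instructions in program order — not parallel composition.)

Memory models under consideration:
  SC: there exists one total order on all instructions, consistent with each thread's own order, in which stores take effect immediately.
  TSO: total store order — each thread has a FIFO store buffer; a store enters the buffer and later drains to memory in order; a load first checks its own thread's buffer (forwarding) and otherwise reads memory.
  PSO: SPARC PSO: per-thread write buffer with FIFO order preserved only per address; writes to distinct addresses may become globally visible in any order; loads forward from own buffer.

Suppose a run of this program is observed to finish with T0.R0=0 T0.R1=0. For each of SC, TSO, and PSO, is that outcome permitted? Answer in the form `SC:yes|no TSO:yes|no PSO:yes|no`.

outcome vector order: (T0.R0,T0.R1)
SC (4): (0,0), (0,2), (1,2), (2,2)
TSO (4): (0,0), (0,2), (1,2), (2,2)
PSO (6): (0,0), (0,2), (1,0), (1,2), (2,0), (2,2)
target (0,0) ∈ {SC,TSO,PSO}

SC:yes TSO:yes PSO:yes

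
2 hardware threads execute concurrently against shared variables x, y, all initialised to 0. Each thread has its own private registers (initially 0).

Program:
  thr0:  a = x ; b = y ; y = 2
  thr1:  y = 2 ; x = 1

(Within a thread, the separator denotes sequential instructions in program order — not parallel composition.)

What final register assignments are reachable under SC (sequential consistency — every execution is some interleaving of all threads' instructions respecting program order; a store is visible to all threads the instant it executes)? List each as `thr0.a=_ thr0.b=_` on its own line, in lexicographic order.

outcome vector order: (thr0.a,thr0.b)
|SC outcomes| = 3

thr0.a=0 thr0.b=0
thr0.a=0 thr0.b=2
thr0.a=1 thr0.b=2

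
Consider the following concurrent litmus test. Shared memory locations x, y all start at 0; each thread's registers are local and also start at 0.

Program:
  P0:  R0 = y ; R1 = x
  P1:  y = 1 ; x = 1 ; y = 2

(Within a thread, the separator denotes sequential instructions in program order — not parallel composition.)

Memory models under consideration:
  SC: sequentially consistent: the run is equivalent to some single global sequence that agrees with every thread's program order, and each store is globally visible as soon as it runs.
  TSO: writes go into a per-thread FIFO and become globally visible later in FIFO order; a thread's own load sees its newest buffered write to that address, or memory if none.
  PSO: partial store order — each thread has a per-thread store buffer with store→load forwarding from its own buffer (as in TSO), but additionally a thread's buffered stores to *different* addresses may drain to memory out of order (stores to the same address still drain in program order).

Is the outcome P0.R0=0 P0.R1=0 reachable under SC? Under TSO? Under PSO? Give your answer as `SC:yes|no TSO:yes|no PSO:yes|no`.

outcome vector order: (P0.R0,P0.R1)
SC (5): <0 0> <0 1> <1 0> <1 1> <2 1>
TSO (5): <0 0> <0 1> <1 0> <1 1> <2 1>
PSO (6): <0 0> <0 1> <1 0> <1 1> <2 0> <2 1>
target <0 0> ∈ {SC,TSO,PSO}

SC:yes TSO:yes PSO:yes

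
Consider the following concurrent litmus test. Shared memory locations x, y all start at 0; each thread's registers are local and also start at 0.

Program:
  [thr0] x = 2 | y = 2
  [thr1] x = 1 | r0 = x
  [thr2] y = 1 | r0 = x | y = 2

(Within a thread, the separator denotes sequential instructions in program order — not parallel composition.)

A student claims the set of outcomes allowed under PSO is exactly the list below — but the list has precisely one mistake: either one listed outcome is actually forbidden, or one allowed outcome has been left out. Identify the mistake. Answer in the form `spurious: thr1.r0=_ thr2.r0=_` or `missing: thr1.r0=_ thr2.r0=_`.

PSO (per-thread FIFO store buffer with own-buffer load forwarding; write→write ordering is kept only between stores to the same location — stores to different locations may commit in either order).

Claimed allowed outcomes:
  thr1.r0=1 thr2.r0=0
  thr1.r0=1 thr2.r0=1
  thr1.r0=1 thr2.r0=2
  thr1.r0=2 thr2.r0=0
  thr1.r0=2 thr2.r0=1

outcome vector order: (thr1.r0,thr2.r0)
PSO: 6 outcomes — {10, 11, 12, 20, 21, 22}
PSO∖claimed = {22}

missing: thr1.r0=2 thr2.r0=2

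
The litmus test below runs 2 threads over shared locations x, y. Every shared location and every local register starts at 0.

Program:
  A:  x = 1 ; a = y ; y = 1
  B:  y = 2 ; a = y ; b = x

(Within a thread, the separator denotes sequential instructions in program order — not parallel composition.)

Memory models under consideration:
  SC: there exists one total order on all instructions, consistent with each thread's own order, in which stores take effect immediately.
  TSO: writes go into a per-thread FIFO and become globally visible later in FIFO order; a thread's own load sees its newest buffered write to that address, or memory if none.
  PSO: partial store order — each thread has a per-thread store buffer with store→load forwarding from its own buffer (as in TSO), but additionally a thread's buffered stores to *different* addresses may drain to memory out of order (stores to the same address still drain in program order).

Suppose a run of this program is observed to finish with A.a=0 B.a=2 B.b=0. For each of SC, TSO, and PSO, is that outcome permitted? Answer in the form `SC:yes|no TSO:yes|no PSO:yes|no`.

outcome vector order: (A.a,B.a,B.b)
SC (5): (0,1,1) (0,2,1) (2,1,1) (2,2,0) (2,2,1)
TSO (6): (0,1,1) (0,2,0) (0,2,1) (2,1,1) (2,2,0) (2,2,1)
PSO (8): (0,1,0) (0,1,1) (0,2,0) (0,2,1) (2,1,0) (2,1,1) (2,2,0) (2,2,1)
target (0,2,0) ∈ {TSO,PSO}

SC:no TSO:yes PSO:yes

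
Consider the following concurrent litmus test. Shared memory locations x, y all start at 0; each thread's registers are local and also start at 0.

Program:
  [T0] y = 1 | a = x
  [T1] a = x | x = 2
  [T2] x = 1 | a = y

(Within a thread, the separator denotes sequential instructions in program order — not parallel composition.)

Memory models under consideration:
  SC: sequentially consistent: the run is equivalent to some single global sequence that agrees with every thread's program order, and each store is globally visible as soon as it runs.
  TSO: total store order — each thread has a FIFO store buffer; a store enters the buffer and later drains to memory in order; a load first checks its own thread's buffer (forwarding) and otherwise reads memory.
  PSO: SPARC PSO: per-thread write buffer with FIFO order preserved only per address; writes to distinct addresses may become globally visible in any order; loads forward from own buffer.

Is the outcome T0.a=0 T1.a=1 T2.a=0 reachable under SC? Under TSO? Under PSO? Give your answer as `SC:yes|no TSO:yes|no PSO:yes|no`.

outcome vector order: (T0.a,T1.a,T2.a)
under SC → 001 011 100 101 110 111 200 201 210 211
under TSO → 000 001 010 011 100 101 110 111 200 201 210 211
under PSO → 000 001 010 011 100 101 110 111 200 201 210 211
target 010 ∈ {TSO,PSO}

SC:no TSO:yes PSO:yes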